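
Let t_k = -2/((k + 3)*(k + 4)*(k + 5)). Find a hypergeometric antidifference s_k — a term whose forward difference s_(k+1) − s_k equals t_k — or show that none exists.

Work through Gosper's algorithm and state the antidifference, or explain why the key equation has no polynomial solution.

Step 1: r(k) = (k + 3)/(k + 6).
Normal form (A,B,C) = (k + 3, k + 6, 1).
Set up (k + 3)·f(k+1) − (k + 5)·f(k) − (1) = 0.
Bound: deg f ≤ 2.
A polynomial solution: f(k) = k*(k + 7)/24.
Then R = B(k−1)f/C = k*(k + 5)*(k + 7)/24, so s_k = R(k)·t_k = k*(-k - 7)/(12*(k + 3)*(k + 4)).
s_(k+1) − s_k = -2/(k**3 + 12*k**2 + 47*k + 60) = t_k.

s_k = k*(-k - 7)/(12*(k + 3)*(k + 4))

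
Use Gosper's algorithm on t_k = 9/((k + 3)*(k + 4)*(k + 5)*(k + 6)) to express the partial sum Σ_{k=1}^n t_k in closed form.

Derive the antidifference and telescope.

The ratio is (k + 3)/(k + 7).
So A=k + 3 and B=k + 7, with C=1.
Need (k + 3)·f(k+1) − (k + 6)·f(k) = 1.
d = 3 from the (1,1,0) case.
Coefficient equations give f(k) = k*(k**2 + 12*k + 47)/180.
Get s_k = R·t_k = k*(k**2 + 12*k + 47)/(20*(k + 3)*(k + 4)*(k + 5)) with R(k) = B(k−1)f(k)/C(k) = k*(k + 6)*(k**2 + 12*k + 47)/180.
Check: Δs_k = 9/(k**4 + 18*k**3 + 119*k**2 + 342*k + 360). ✓
Evaluate: s_(n+1) = (n**3 + 15*n**2 + 74*n + 60)/(20*(n**3 + 15*n**2 + 74*n + 120)); subtract s_(1) = 1/40 ⇒ S(n) = n*(n**2 + 15*n + 74)/(40*(n**3 + 15*n**2 + 74*n + 120)).

S(n) = n*(n**2 + 15*n + 74)/(40*(n**3 + 15*n**2 + 74*n + 120))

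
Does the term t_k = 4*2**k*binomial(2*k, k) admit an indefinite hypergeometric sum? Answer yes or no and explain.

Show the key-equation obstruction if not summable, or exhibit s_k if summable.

No — negative degree bound, so no certificate f.

t_(k+1)/t_k = 4*(2*k + 1)/(k + 1).
Gosper form: A/B · C(k+1)/C(k) with A=8*k + 4, B=k + 1, C=1.
Solve (8*k + 4)·f(k+1) − (k)·f(k) = 1.
d = -1 from the (1,1,0) case.
d = -1 < 0 ⇒ no nonzero polynomial f; not summable.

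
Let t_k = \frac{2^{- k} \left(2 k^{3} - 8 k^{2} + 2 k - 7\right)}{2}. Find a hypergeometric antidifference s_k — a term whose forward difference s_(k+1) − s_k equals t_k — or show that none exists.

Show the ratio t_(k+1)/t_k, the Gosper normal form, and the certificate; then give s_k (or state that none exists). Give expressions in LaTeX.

Step 1: r(k) = (k**3 - k**2 - 4*k - 11/2)/(2*k**3 - 8*k**2 + 2*k - 7).
So A=1/2 and B=1, with C=k**3 - 4*k**2 + k - 7/2.
Need (1/2)·f(k+1) − (1)·f(k) = k**3 - 4*k**2 + k - 7/2.
d = 3 from the (0,0,3) case.
Coefficient equations give f(k) = -2*k**3 + 2*k**2 - 4*k + 3.
Certificate R = B(k−1)f/C = -2*(2*k**3 - 2*k**2 + 4*k - 3)/(2*k**3 - 8*k**2 + 2*k - 7) gives s_k = (-2*k**3 + 2*k**2 - 4*k + 3)/2**k.
s_(k+1) − s_k = (2*k**3 - 8*k**2 + 2*k - 7)/(2*2**k) = t_k.

s_k = 2^{- k} \left(- 2 k^{3} + 2 k^{2} - 4 k + 3\right)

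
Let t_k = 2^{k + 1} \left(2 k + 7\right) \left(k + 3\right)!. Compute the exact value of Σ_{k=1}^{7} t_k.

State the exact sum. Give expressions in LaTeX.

Σ = 20437401504

t_(k+1)/t_k = 2*(k + 4)*(2*k + 9)/(2*k + 7).
Factor: A=2*k + 8; B=1; C=k + 7/2.
Key eq: (2*k + 8)·f(k+1) = (1)·f(k) + (k + 7/2).
From deg A=1, deg B=0, deg C=1: d=0.
Solving with deg f ≤ 0: f(k) = 1/2.
R(k) = B(k−1)·f(k)/C(k) = 1/(2*k + 7); s_k = R·t_k = 2**(k + 1)*factorial(k + 3).
Check: Δs_k = 2**(k + 1)*(2*k + 7)*factorial(k + 3). ✓
Evaluate s at k=8 and k=1: 20437401600 and 96; difference 20437401504.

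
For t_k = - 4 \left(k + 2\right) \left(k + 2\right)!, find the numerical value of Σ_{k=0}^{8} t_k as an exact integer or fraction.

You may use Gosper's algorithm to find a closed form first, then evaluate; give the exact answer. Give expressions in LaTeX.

t_(k+1)/t_k = (k + 3)**2/(k + 2).
Normal form (A,B,C) = (k + 3, 1, k + 2).
f must satisfy (k + 3)·f(k+1) − (1)·f(k) = k + 2.
Degrees (1,0,1) ⇒ d ≤ 0.
A polynomial solution: f(k) = 1.
R(k) = B(k−1)·f(k)/C(k) = 1/(k + 2); s_k = R·t_k = -4*factorial(k + 2).
Verify: -4*(k + 2)*factorial(k + 2) matches t_k.
Evaluate s at k=9 and k=0: -159667200 and -8; difference -159667192.

Σ = -159667192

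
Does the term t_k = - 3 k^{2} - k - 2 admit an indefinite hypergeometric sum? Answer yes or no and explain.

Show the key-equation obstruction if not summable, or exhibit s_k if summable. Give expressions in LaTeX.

Yes. s_k = k \left(- k^{2} + k - 2\right).

Compute t_(k+1)/t_k: get (k + 3*(k + 1)**2 + 3)/(3*k**2 + k + 2).
Take A(k)=1, B(k)=1, C(k)=k**2 + k/3 + 2/3.
Solve (1)·f(k+1) − (1)·f(k) = k**2 + k/3 + 2/3.
Bound: deg f ≤ 3.
Solve for f: f(k) = k*(k**2 - k + 2)/3 (degree 3 ≤ 3).
Then R = B(k−1)f/C = k*(k**2 - k + 2)/(3*k**2 + k + 2), so s_k = R(k)·t_k = k*(-k**2 + k - 2).
Verify: -3*k**2 - k - 2 matches t_k.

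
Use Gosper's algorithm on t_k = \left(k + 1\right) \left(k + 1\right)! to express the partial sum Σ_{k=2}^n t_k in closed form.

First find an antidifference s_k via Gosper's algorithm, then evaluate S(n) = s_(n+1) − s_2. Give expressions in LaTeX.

Compute t_(k+1)/t_k: get (k + 2)**2/(k + 1).
A = k + 2, B = 1, C = k + 1.
Key eq: (k + 2)·f(k+1) = (1)·f(k) + (k + 1).
deg f ≤ 0 (via 1,0,1).
Match coefficients ⇒ f(k) = 1.
So s_k = (B(k−1)f/C)·t_k = (1/(k + 1))·t_k = factorial(k + 1).
Verify: (k + 1)*factorial(k + 1) matches t_k.
Σ_(k=2)^n t_k = s_(n+1) − s_(2) = (factorial(n + 2)) − (6), i.e. factorial(n + 2) - 6.

S(n) = \left(n + 2\right)! - 6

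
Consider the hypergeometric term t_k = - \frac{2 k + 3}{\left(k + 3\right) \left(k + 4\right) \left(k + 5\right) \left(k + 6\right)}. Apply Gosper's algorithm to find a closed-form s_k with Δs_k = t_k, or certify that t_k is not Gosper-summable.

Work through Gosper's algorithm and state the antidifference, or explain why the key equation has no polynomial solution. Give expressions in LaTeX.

r(k) = (k + 3)*(2*k + 5)/((k + 7)*(2*k + 3)) after simplifying.
Take A(k)=k + 3, B(k)=k + 7, C(k)=k + 3/2.
Solve (k + 3)·f(k+1) − (k + 6)·f(k) = k + 3/2.
From deg A=1, deg B=1, deg C=1: d=3.
A polynomial solution: f(k) = k*(k**2 + 12*k + 17)/60.
R(k) = B(k−1)·f(k)/C(k) = k*(k + 6)*(k**2 + 12*k + 17)/(30*(2*k + 3)); s_k = R·t_k = k*(-k**2 - 12*k - 17)/(30*(k + 3)*(k + 4)*(k + 5)).
Check: Δs_k = (-2*k - 3)/(k**4 + 18*k**3 + 119*k**2 + 342*k + 360). ✓

s_k = \frac{k \left(- k^{2} - 12 k - 17\right)}{30 \left(k + 3\right) \left(k + 4\right) \left(k + 5\right)}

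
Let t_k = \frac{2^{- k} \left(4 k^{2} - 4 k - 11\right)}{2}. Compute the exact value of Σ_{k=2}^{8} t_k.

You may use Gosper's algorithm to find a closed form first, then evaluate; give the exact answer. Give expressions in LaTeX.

Σ = 2331/512

Step 1: r(k) = (4*k**2 + 4*k - 11)/(2*(4*k**2 - 4*k - 11)).
So A=1/2 and B=1, with C=k**2 - k - 11/4.
Need (1/2)·f(k+1) − (1)·f(k) = k**2 - k - 11/4.
Bound: deg f ≤ 2.
A polynomial solution: f(k) = -(2*k - 1)*(2*k + 3)/2.
R(k) = B(k−1)·f(k)/C(k) = -2*(2*k - 1)*(2*k + 3)/(4*k**2 - 4*k - 11); s_k = R·t_k = (-4*k**2 - 4*k + 3)/2**k.
s_(k+1) − s_k = (4*k**2 - 4*k - 11)/(2*2**k) = t_k.
Telescoping: Σ = s_(9) − s_(2) = -357/512 − (-21/4) = 2331/512.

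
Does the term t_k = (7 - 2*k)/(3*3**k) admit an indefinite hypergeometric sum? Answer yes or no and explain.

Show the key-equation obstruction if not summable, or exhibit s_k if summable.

Yes. s_k = (k - 3)/3**k.

The ratio is (2*k - 5)/(3*(2*k - 7)).
So A=1/3 and B=1, with C=k - 7/2.
Set up (1/3)·f(k+1) − (1)·f(k) − (k - 7/2) = 0.
From deg A=0, deg B=0, deg C=1: d=1.
Coefficient equations give f(k) = -3*(k - 3)/2.
So s_k = (B(k−1)f/C)·t_k = (-3*(k - 3)/(2*k - 7))·t_k = (k - 3)/3**k.
Check: Δs_k = (7 - 2*k)/(3*3**k). ✓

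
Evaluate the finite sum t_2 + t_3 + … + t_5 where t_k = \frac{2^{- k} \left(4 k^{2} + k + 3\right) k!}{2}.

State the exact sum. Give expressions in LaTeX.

Ratio r(k) = (k + 1)*(k + 4*(k + 1)**2 + 4)/(2*(4*k**2 + k + 3)).
Take A(k)=k/2 + 1/2, B(k)=1, C(k)=k**2 + k/4 + 3/4.
Key eq: (k/2 + 1/2)·f(k+1) = (1)·f(k) + (k**2 + k/4 + 3/4).
From deg A=1, deg B=0, deg C=2: d=1.
Match coefficients ⇒ f(k) = (4*k + 1)/2.
R(k) = B(k−1)·f(k)/C(k) = 2*(4*k + 1)/(4*k**2 + k + 3); s_k = R·t_k = (4*k + 1)*factorial(k)/2**k.
Check: Δs_k = (4*k**2 + k + 3)*factorial(k)/(2*2**k). ✓
Σ_(k=2)^(5) t_k = s_(6) − s_(2) = 1125/4 − (9/2) = 1107/4.

Σ = 1107/4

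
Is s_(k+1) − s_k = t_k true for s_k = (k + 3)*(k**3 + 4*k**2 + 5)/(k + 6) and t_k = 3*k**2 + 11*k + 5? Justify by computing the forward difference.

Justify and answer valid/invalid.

Invalid: residual 3*(-2*k**3 - 25*k**2 - 71*k - 25)/(k**2 + 13*k + 42) ≠ 0.

s_(k+1) = (k + 4)*((k + 1)**3 + 4*(k + 1)**2 + 5)/(k + 7)
s_(k+1) − s_k = (3*k**4 + 44*k**3 + 199*k**2 + 314*k + 135)/(k**2 + 13*k + 42)
(s_(k+1) − s_k) − t_k = 3*(-2*k**3 - 25*k**2 - 71*k - 25)/(k**2 + 13*k + 42)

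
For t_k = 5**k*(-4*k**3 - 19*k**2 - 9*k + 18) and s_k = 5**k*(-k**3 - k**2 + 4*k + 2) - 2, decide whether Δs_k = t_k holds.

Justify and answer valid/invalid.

valid; difference matches t_k

s_(k+1) = 5**(k + 1)*(4*k - (k + 1)**3 - (k + 1)**2 + 6) - 2
s_(k+1) − s_k = 5**k*(-4*k**3 - 19*k**2 - 9*k + 18)
(s_(k+1) − s_k) − t_k = 0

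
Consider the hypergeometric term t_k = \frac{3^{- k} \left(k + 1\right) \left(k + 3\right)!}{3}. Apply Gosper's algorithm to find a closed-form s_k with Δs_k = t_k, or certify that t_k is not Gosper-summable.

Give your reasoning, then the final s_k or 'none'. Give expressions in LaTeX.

t_(k+1)/t_k = (k + 2)*(k + 4)/(3*(k + 1)).
Gosper form: A/B · C(k+1)/C(k) with A=k/3 + 4/3, B=1, C=k + 1.
Set up (k/3 + 4/3)·f(k+1) − (1)·f(k) − (k + 1) = 0.
deg f ≤ 0 (via 1,0,1).
Coefficient equations give f(k) = 3.
Then R = B(k−1)f/C = 3/(k + 1), so s_k = R(k)·t_k = factorial(k + 3)/3**k.
Check: Δs_k = (k + 1)*factorial(k + 3)/(3*3**k). ✓

s_k = 3^{- k} \left(k + 3\right)!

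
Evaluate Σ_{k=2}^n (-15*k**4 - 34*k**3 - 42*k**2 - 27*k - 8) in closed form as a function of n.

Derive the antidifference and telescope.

S(n) = -3*n**5 - 16*n**4 - 36*n**3 - 43*n**2 - 28*n + 126

Compute t_(k+1)/t_k: get (15*k**4 + 94*k**3 + 234*k**2 + 273*k + 126)/(15*k**4 + 34*k**3 + 42*k**2 + 27*k + 8).
Factor: A=1; B=1; C=k**4 + 34*k**3/15 + 14*k**2/5 + 9*k/5 + 8/15.
Need (1)·f(k+1) − (1)·f(k) = k**4 + 34*k**3/15 + 14*k**2/5 + 9*k/5 + 8/15.
Degrees (0,0,4) ⇒ d ≤ 5.
Solving with deg f ≤ 5: f(k) = k*(3*k**4 + k**3 + 2*k**2 + k + 1)/15.
Certificate R = B(k−1)f/C = k*(3*k**4 + k**3 + 2*k**2 + k + 1)/((k**2 + k + 1)*(15*k**2 + 19*k + 8)) gives s_k = k*(-3*k**4 - k**3 - 2*k**2 - k - 1).
Δs = -15*k**4 - 34*k**3 - 42*k**2 - 27*k - 8, as required.
s_(n+1) = -3*n**5 - 16*n**4 - 36*n**3 - 43*n**2 - 28*n - 8 and s_(2) = -134, so S(n) = -3*n**5 - 16*n**4 - 36*n**3 - 43*n**2 - 28*n + 126.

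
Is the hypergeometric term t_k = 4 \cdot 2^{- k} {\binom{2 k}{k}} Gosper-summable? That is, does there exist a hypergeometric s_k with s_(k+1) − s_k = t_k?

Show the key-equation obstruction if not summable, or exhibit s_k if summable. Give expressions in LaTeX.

Compute t_(k+1)/t_k: get (2*k + 1)/(k + 1).
A = 2*k + 1, B = k + 1, C = 1.
Key eq: (2*k + 1)·f(k+1) = (k)·f(k) + (1).
deg f ≤ -1 (via 1,1,0).
d = -1 < 0 ⇒ no nonzero polynomial f; not summable.

No; the degree bound rules out any f.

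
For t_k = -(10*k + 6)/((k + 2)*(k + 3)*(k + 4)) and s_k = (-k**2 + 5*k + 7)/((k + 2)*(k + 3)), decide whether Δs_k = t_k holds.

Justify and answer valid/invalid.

Valid — Δs_k = t_k.

s_(k+1) = (5*k - (k + 1)**2 + 12)/((k + 3)*(k + 4))
s_(k+1) − s_k = 2*(-5*k - 3)/(k**3 + 9*k**2 + 26*k + 24)
(s_(k+1) − s_k) − t_k = 0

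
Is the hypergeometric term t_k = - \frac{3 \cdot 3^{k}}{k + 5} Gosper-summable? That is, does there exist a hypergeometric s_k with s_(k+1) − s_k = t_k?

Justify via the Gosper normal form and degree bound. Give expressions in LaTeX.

No. Not Gosper-summable.

The ratio is 3*(k + 5)/(k + 6).
Normal form (A,B,C) = (3*k + 15, k + 6, 1).
Key eq: (3*k + 15)·f(k+1) = (k + 5)·f(k) + (1).
Degrees (1,1,0) ⇒ d ≤ -1.
Bound -1 < 0, so the key equation has no polynomial solution.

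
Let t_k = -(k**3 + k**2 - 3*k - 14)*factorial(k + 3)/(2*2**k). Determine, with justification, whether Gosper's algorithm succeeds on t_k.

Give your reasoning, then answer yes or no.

Yes. s_k = (-k**2 + 3*k + 3)*factorial(k + 3)/2**k.

The ratio is (k**4 + 8*k**3 + 18*k**2 - 7*k - 60)/(2*(k**3 + k**2 - 3*k - 14)).
Factor: A=k/2 + 2; B=1; C=k**3 + k**2 - 3*k - 14.
Key eq: (k/2 + 2)·f(k+1) = (1)·f(k) + (k**3 + k**2 - 3*k - 14).
deg f ≤ 2 (via 1,0,3).
A polynomial solution: f(k) = 2*(k**2 - 3*k - 3).
Get s_k = R·t_k = (-k**2 + 3*k + 3)*factorial(k + 3)/2**k with R(k) = B(k−1)f(k)/C(k) = 2*(k**2 - 3*k - 3)/(k**3 + k**2 - 3*k - 14).
Δs = -(k**3 + k**2 - 3*k - 14)*factorial(k + 3)/(2*2**k), as required.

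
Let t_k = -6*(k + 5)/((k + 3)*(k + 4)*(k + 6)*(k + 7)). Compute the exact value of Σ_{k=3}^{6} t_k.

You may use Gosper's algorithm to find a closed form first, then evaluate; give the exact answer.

Σ = -19/585

Ratio r(k) = (k + 3)*(k + 6)**2/((k + 5)**2*(k + 8)).
Factor: A=k + 3; B=k + 8; C=k**2 + 10*k + 25.
Solve (k + 3)·f(k+1) − (k + 7)·f(k) = k**2 + 10*k + 25.
Degrees (1,1,2) ⇒ d ≤ 4.
Match coefficients ⇒ f(k) = k*(k + 4)*(k + 5)*(k + 9)/36.
Certificate R = B(k−1)f/C = k*(k + 4)*(k + 7)*(k + 9)/(36*(k + 5)) gives s_k = k*(-k - 9)/(6*(k**2 + 9*k + 18)).
s_(k+1) − s_k = 6*(-k - 5)/(k**4 + 20*k**3 + 145*k**2 + 450*k + 504) = t_k.
Σ_(k=3)^(6) t_k = s_(7) − s_(3) = -28/195 − (-1/9) = -19/585.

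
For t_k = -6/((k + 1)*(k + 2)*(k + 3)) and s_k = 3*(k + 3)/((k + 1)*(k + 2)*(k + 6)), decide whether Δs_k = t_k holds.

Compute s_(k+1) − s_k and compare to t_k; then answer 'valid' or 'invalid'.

Invalid: residual 27*(k + 5)/(k**5 + 19*k**4 + 131*k**3 + 401*k**2 + 540*k + 252) ≠ 0.

s_(k+1) = 3*(k + 4)/((k + 2)*(k + 3)*(k + 7))
s_(k+1) − s_k = 3*(-2*k**2 - 17*k - 39)/(k**5 + 19*k**4 + 131*k**3 + 401*k**2 + 540*k + 252)
(s_(k+1) − s_k) − t_k = 27*(k + 5)/(k**5 + 19*k**4 + 131*k**3 + 401*k**2 + 540*k + 252)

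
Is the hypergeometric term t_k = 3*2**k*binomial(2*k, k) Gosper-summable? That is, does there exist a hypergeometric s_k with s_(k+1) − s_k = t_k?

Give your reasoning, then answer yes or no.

Step 1: r(k) = 4*(2*k + 1)/(k + 1).
Take A(k)=8*k + 4, B(k)=k + 1, C(k)=1.
Set up (8*k + 4)·f(k+1) − (k)·f(k) − (1) = 0.
d = -1 from the (1,1,0) case.
Negative degree bound (-1): no f exists, t_k not Gosper-summable.

No — negative degree bound, so no certificate f.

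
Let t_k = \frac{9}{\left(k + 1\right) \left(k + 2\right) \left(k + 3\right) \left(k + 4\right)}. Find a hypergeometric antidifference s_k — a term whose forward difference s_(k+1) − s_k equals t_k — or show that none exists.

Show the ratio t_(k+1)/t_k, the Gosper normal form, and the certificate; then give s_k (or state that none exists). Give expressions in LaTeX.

Ratio r(k) = (k + 1)/(k + 5).
A = k + 1, B = k + 5, C = 1.
Need (k + 1)·f(k+1) − (k + 4)·f(k) = 1.
Degrees (1,1,0) ⇒ d ≤ 3.
Solve for f: f(k) = k*(k**2 + 6*k + 11)/18 (degree 3 ≤ 3).
So s_k = (B(k−1)f/C)·t_k = (k*(k + 4)*(k**2 + 6*k + 11)/18)·t_k = k*(k**2 + 6*k + 11)/(2*(k + 1)*(k + 2)*(k + 3)).
Δs = 9/(k**4 + 10*k**3 + 35*k**2 + 50*k + 24), as required.

s_k = \frac{k \left(k^{2} + 6 k + 11\right)}{2 \left(k + 1\right) \left(k + 2\right) \left(k + 3\right)}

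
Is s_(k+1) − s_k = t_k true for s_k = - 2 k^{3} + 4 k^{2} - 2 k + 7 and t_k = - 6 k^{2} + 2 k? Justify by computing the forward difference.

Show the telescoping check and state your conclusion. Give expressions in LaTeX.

valid; difference matches t_k

s_(k+1) = -2*k**3 - 2*k**2 + 7
s_(k+1) − s_k = 2*k*(1 - 3*k)
(s_(k+1) − s_k) − t_k = 0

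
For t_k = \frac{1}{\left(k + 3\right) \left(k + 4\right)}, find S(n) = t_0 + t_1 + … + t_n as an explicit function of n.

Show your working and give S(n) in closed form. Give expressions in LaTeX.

S(n) = \frac{n + 1}{3 \left(n + 4\right)}

Compute t_(k+1)/t_k: get (k + 3)/(k + 5).
Take A(k)=k + 3, B(k)=k + 5, C(k)=1.
Key eq: (k + 3)·f(k+1) = (k + 4)·f(k) + (1).
Bound: deg f ≤ 1.
A polynomial solution: f(k) = k/3.
So s_k = (B(k−1)f/C)·t_k = (k*(k + 4)/3)·t_k = k/(3*(k + 3)).
s_(k+1) − s_k = 1/(k**2 + 7*k + 12) = t_k.
s_(n+1) = (n + 1)/(3*(n + 4)) and s_(0) = 0, so S(n) = (n + 1)/(3*(n + 4)).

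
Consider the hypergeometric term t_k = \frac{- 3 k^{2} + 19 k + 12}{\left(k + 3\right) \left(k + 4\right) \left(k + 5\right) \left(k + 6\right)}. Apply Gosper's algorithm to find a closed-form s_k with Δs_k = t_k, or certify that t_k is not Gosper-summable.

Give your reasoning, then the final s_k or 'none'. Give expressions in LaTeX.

Ratio r(k) = (k + 3)*(19*k - 3*(k + 1)**2 + 31)/((k + 7)*(-3*k**2 + 19*k + 12)).
So A=k + 3 and B=k + 7, with C=k**2 - 19*k/3 - 4.
Solve (k + 3)·f(k+1) − (k + 6)·f(k) = k**2 - 19*k/3 - 4.
From deg A=1, deg B=1, deg C=2: d=3.
Match coefficients ⇒ f(k) = -k*(3*k + 1)/3.
Certificate R = B(k−1)f/C = -k*(k + 6)*(3*k + 1)/(3*k**2 - 19*k - 12) gives s_k = k*(3*k + 1)/((k + 3)*(k + 4)*(k + 5)).
Check: Δs_k = (-3*k**2 + 19*k + 12)/(k**4 + 18*k**3 + 119*k**2 + 342*k + 360). ✓

s_k = \frac{k \left(3 k + 1\right)}{\left(k + 3\right) \left(k + 4\right) \left(k + 5\right)}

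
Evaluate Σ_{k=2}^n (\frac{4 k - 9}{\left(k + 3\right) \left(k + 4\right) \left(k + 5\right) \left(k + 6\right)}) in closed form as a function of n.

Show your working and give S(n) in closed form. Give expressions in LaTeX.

S(n) = \frac{n^{3} + 15 n^{2} - 66 n + 50}{70 \left(n^{3} + 15 n^{2} + 74 n + 120\right)}

Step 1: r(k) = (k + 3)*(4*k - 5)/((k + 7)*(4*k - 9)).
Gosper form: A/B · C(k+1)/C(k) with A=k + 3, B=k + 7, C=k - 9/4.
Solve (k + 3)·f(k+1) − (k + 6)·f(k) = k - 9/4.
From deg A=1, deg B=1, deg C=1: d=3.
A polynomial solution: f(k) = -k*(k**2 + 12*k + 167)/240.
R(k) = B(k−1)·f(k)/C(k) = -k*(k + 6)*(k**2 + 12*k + 167)/(60*(4*k - 9)); s_k = R·t_k = k*(-k**2 - 12*k - 167)/(60*(k + 3)*(k + 4)*(k + 5)).
Δs = (4*k - 9)/(k**4 + 18*k**3 + 119*k**2 + 342*k + 360), as required.
s_(n+1) = (-n**3 - 15*n**2 - 194*n - 180)/(60*(n**3 + 15*n**2 + 74*n + 120)) and s_(2) = -13/420, so S(n) = (n**3 + 15*n**2 - 66*n + 50)/(70*(n**3 + 15*n**2 + 74*n + 120)).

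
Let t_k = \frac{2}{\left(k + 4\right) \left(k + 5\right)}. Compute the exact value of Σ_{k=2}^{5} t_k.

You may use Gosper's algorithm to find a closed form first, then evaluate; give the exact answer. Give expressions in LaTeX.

Σ = 2/15

t_(k+1)/t_k = (k + 4)/(k + 6).
Normal form (A,B,C) = (k + 4, k + 6, 1).
Set up (k + 4)·f(k+1) − (k + 5)·f(k) − (1) = 0.
d = 1 from the (1,1,0) case.
Match coefficients ⇒ f(k) = k/4.
Certificate R = B(k−1)f/C = k*(k + 5)/4 gives s_k = k/(2*(k + 4)).
Verify: 2/(k**2 + 9*k + 20) matches t_k.
Telescoping: Σ = s_(6) − s_(2) = 3/10 − (1/6) = 2/15.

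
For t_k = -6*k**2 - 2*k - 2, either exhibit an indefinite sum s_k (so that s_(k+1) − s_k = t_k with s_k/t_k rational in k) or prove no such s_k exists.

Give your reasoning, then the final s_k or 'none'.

Compute t_(k+1)/t_k: get (k + 3*(k + 1)**2 + 2)/(3*k**2 + k + 1).
So A=1 and B=1, with C=k**2 + k/3 + 1/3.
Solve (1)·f(k+1) − (1)·f(k) = k**2 + k/3 + 1/3.
d = 3 from the (0,0,2) case.
Solving with deg f ≤ 3: f(k) = k*(k**2 - k + 1)/3.
Certificate R = B(k−1)f/C = k*(k**2 - k + 1)/(3*k**2 + k + 1) gives s_k = 2*k*(-k**2 + k - 1).
Δs = -6*k**2 - 2*k - 2, as required.

s_k = 2*k*(-k**2 + k - 1)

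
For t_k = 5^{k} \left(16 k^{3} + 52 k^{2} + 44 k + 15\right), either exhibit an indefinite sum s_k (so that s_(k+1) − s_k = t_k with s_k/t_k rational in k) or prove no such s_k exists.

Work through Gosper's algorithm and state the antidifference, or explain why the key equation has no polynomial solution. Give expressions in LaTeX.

Ratio r(k) = 5*(16*k**3 + 100*k**2 + 196*k + 127)/(16*k**3 + 52*k**2 + 44*k + 15).
Normal form (A,B,C) = (5, 1, k**3 + 13*k**2/4 + 11*k/4 + 15/16).
Need (5)·f(k+1) − (1)·f(k) = k**3 + 13*k**2/4 + 11*k/4 + 15/16.
deg f ≤ 3 (via 0,0,3).
Match coefficients ⇒ f(k) = k*(4*k**2 - 2*k + 1)/16.
Certificate R = B(k−1)f/C = k*(4*k**2 - 2*k + 1)/(16*k**3 + 52*k**2 + 44*k + 15) gives s_k = 5**k*k*(4*k**2 - 2*k + 1).
s_(k+1) − s_k = 5**k*(16*k**3 + 52*k**2 + 44*k + 15) = t_k.

s_k = 5^{k} k \left(4 k^{2} - 2 k + 1\right)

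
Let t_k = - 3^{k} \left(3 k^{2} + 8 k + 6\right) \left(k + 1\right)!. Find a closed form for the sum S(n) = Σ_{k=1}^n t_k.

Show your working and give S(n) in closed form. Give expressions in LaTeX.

t_(k+1)/t_k = 3*(3*k**3 + 20*k**2 + 45*k + 34)/(3*k**2 + 8*k + 6).
Normal form (A,B,C) = (3*k + 6, 1, k**2 + 8*k/3 + 2).
Key eq: (3*k + 6)·f(k+1) = (1)·f(k) + (k**2 + 8*k/3 + 2).
deg f ≤ 1 (via 1,0,2).
Solving with deg f ≤ 1: f(k) = k/3.
Get s_k = R·t_k = -3**k*k*factorial(k + 1) with R(k) = B(k−1)f(k)/C(k) = k/(3*k**2 + 8*k + 6).
s_(k+1) − s_k = -3**k*(3*k**2 + 8*k + 6)*factorial(k + 1) = t_k.
s_(n+1) = -3**(n + 1)*(n + 1)*factorial(n + 2) and s_(1) = -6, so S(n) = -3*3**n*n*factorial(n + 2) - 3*3**n*factorial(n + 2) + 6.

S(n) = - 3 \cdot 3^{n} n \left(n + 2\right)! - 3 \cdot 3^{n} \left(n + 2\right)! + 6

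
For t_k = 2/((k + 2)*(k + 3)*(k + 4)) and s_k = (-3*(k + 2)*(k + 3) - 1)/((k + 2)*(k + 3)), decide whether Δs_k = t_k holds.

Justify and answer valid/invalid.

Valid: the claim telescopes to t_k.

s_(k+1) = (-3*(k + 3)*(k + 4) - 1)/((k + 3)*(k + 4))
s_(k+1) − s_k = 2/(k**3 + 9*k**2 + 26*k + 24)
(s_(k+1) − s_k) − t_k = 0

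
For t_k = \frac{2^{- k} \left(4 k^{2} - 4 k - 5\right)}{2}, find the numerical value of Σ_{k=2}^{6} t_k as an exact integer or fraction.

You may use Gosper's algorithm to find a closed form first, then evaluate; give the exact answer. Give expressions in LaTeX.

Σ = 637/128

Ratio r(k) = (4*k**2 + 4*k - 5)/(2*(4*k**2 - 4*k - 5)).
So A=1/2 and B=1, with C=k**2 - k - 5/4.
Set up (1/2)·f(k+1) − (1)·f(k) − (k**2 - k - 5/4) = 0.
Bound: deg f ≤ 2.
Match coefficients ⇒ f(k) = -(4*k**2 + 4*k + 3)/2.
R(k) = B(k−1)·f(k)/C(k) = -2*(4*k**2 + 4*k + 3)/(4*k**2 - 4*k - 5); s_k = R·t_k = (-4*k**2 - 4*k - 3)/2**k.
Verify: (4*k**2 - 4*k - 5)/(2*2**k) matches t_k.
Telescoping: Σ = s_(7) − s_(2) = -227/128 − (-27/4) = 637/128.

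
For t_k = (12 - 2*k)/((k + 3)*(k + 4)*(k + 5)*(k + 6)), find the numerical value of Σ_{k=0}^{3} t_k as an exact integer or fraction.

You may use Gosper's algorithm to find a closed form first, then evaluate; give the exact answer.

Σ = 131/2520

Step 1: r(k) = (k - 5)*(k + 3)/((k - 6)*(k + 7)).
Take A(k)=k + 3, B(k)=k + 7, C(k)=k - 6.
f must satisfy (k + 3)·f(k+1) − (k + 6)·f(k) = k - 6.
deg f ≤ 3 (via 1,1,1).
Match coefficients ⇒ f(k) = -k*(k**2 + 12*k + 67)/40.
So s_k = (B(k−1)f/C)·t_k = (-k*(k + 6)*(k**2 + 12*k + 67)/(40*(k - 6)))·t_k = k*(k**2 + 12*k + 67)/(20*(k + 3)*(k + 4)*(k + 5)).
Δs = 2*(6 - k)/(k**4 + 18*k**3 + 119*k**2 + 342*k + 360), as required.
Telescoping: Σ = s_(4) − s_(0) = 131/2520 − (0) = 131/2520.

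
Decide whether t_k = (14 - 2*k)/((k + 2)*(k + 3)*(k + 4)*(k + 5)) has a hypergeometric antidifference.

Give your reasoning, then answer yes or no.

The ratio is (k - 6)*(k + 2)/((k - 7)*(k + 6)).
Normal form (A,B,C) = (k + 2, k + 6, k - 7).
Need (k + 2)·f(k+1) − (k + 5)·f(k) = k - 7.
deg f ≤ 3 (via 1,1,1).
Match coefficients ⇒ f(k) = -k*(k**2 + 9*k + 32)/12.
R(k) = B(k−1)·f(k)/C(k) = -k*(k + 5)*(k**2 + 9*k + 32)/(12*(k - 7)); s_k = R·t_k = k*(k**2 + 9*k + 32)/(6*(k + 2)*(k + 3)*(k + 4)).
Check: Δs_k = 2*(7 - k)/(k**4 + 14*k**3 + 71*k**2 + 154*k + 120). ✓

Yes. s_k = k*(k**2 + 9*k + 32)/(6*(k + 2)*(k + 3)*(k + 4)).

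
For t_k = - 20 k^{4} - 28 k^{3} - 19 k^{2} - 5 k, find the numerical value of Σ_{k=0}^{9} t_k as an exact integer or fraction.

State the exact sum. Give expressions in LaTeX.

r(k) = (20*k**4 + 108*k**3 + 223*k**2 + 207*k + 72)/(k*(20*k**3 + 28*k**2 + 19*k + 5)) after simplifying.
Take A(k)=1, B(k)=1, C(k)=k**4 + 7*k**3/5 + 19*k**2/20 + k/4.
Key eq: (1)·f(k+1) = (1)·f(k) + (k**4 + 7*k**3/5 + 19*k**2/20 + k/4).
Degrees (0,0,4) ⇒ d ≤ 5.
A polynomial solution: f(k) = k**3*(k - 1)*(4*k + 1)/20.
Then R = B(k−1)f/C = k**2*(k - 1)*(4*k + 1)/((2*k + 1)*(10*k**2 + 9*k + 5)), so s_k = R(k)·t_k = k**3*(-4*k**2 + 3*k + 1).
Verify: k*(-20*k**3 - 28*k**2 - 19*k - 5) matches t_k.
Sum = s_(10) − s_(0); s_(10) = -369000, s_(0) = 0 ⇒ -369000.

Σ = -369000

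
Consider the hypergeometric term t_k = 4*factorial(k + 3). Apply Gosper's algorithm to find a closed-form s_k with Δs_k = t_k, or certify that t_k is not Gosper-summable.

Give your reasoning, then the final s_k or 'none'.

none (Gosper's algorithm certifies no s_k)

Compute t_(k+1)/t_k: get k + 4.
So A=k + 4 and B=1, with C=1.
Solve (k + 4)·f(k+1) − (1)·f(k) = 1.
Bound: deg f ≤ -1.
deg f ≤ -1 is impossible — no certificate.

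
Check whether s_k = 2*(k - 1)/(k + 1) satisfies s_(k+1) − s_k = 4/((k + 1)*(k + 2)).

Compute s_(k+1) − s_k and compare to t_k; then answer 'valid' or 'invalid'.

s_(k+1) = 2*k/(k + 2)
s_(k+1) − s_k = 4/(k**2 + 3*k + 2)
(s_(k+1) − s_k) − t_k = 0

valid (s_(k+1) − s_k reduces to t_k)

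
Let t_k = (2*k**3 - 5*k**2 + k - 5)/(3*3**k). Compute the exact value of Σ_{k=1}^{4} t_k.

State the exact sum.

Σ = -184/243

The ratio is (2*k**3 + k**2 - 3*k - 7)/(3*(2*k**3 - 5*k**2 + k - 5)).
So A=1/3 and B=1, with C=k**3 - 5*k**2/2 + k/2 - 5/2.
f must satisfy (1/3)·f(k+1) − (1)·f(k) = k**3 - 5*k**2/2 + k/2 - 5/2.
d = 3 from the (0,0,3) case.
Match coefficients ⇒ f(k) = -3*(k**3 - k**2 + k - 2)/2.
R(k) = B(k−1)·f(k)/C(k) = -3*(k**3 - k**2 + k - 2)/(2*k**3 - 5*k**2 + k - 5); s_k = R·t_k = (-k**3 + k**2 - k + 2)/3**k.
Δs = (2*k**3 - 5*k**2 + k - 5)/(3*3**k), as required.
Sum = s_(5) − s_(1); s_(5) = -103/243, s_(1) = 1/3 ⇒ -184/243.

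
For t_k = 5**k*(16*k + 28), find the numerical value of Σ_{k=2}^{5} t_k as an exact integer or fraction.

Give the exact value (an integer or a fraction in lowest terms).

Compute t_(k+1)/t_k: get 5*(4*k + 11)/(4*k + 7).
Take A(k)=5, B(k)=1, C(k)=k + 7/4.
Need (5)·f(k+1) − (1)·f(k) = k + 7/4.
d = 1 from the (0,0,1) case.
Coefficient equations give f(k) = (2*k + 1)/8.
So s_k = (B(k−1)f/C)·t_k = ((2*k + 1)/(2*(4*k + 7)))·t_k = 5**k*(4*k + 2).
Verify: 5**k*(16*k + 28) matches t_k.
Σ_(k=2)^(5) t_k = s_(6) − s_(2) = 406250 − (250) = 406000.

Σ = 406000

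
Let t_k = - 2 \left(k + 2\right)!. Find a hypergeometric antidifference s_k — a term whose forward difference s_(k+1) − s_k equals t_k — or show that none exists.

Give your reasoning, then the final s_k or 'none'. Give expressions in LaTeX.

none (Gosper's algorithm certifies no s_k)

Compute t_(k+1)/t_k: get k + 3.
Gosper form: A/B · C(k+1)/C(k) with A=k + 3, B=1, C=1.
Solve (k + 3)·f(k+1) − (1)·f(k) = 1.
Degrees (1,0,0) ⇒ d ≤ -1.
Bound -1 < 0, so the key equation has no polynomial solution.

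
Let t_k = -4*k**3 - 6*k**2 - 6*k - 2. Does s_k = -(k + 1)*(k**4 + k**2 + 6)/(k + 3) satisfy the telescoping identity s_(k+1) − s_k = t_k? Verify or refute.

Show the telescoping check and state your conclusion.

s_(k+1) = -(k + 2)*((k + 1)**4 + (k + 1)**2 + 6)/(k + 4)
s_(k+1) − s_k = 2*(-2*k**5 - 14*k**4 - 30*k**3 - 35*k**2 - 23*k - 12)/(k**2 + 7*k + 12)
(s_(k+1) − s_k) − t_k = 2*k*(3*k**3 + 18*k**2 + 23*k + 20)/(k**2 + 7*k + 12)

Invalid: residual 2*k*(3*k**3 + 18*k**2 + 23*k + 20)/(k**2 + 7*k + 12) ≠ 0.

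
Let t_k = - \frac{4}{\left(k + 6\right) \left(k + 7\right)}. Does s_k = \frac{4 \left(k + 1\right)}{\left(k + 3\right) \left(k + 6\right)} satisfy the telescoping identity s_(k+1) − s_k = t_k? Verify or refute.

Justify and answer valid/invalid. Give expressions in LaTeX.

s_(k+1) = 4*(k + 2)/((k + 4)*(k + 7))
s_(k+1) − s_k = 4*(-k**2 - 3*k + 8)/(k**4 + 20*k**3 + 145*k**2 + 450*k + 504)
(s_(k+1) − s_k) − t_k = 16*(k + 5)/(k**4 + 20*k**3 + 145*k**2 + 450*k + 504)

Invalid: residual \frac{16 \left(k + 5\right)}{k^{4} + 20 k^{3} + 145 k^{2} + 450 k + 504} ≠ 0.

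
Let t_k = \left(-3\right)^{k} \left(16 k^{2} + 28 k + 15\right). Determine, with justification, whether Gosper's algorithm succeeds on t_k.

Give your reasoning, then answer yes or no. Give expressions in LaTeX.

The ratio is 3*(-16*k**2 - 60*k - 59)/(16*k**2 + 28*k + 15).
Factor: A=-3; B=1; C=k**2 + 7*k/4 + 15/16.
Solve (-3)·f(k+1) − (1)·f(k) = k**2 + 7*k/4 + 15/16.
deg f ≤ 2 (via 0,0,2).
Coefficient equations give f(k) = -k*(4*k + 1)/16.
Get s_k = R·t_k = (-3)**k*k*(-4*k - 1) with R(k) = B(k−1)f(k)/C(k) = -k*(4*k + 1)/(16*k**2 + 28*k + 15).
Verify: (-3)**k*(16*k**2 + 28*k + 15) matches t_k.

Yes. s_k = \left(-3\right)^{k} k \left(- 4 k - 1\right).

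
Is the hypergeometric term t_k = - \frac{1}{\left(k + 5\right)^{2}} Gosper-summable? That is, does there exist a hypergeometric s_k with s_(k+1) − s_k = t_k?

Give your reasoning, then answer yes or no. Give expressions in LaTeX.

No — t_k has no hypergeometric antidifference.

The ratio is (k + 5)**2/(k + 6)**2.
Normal form (A,B,C) = (k**2 + 10*k + 25, k**2 + 12*k + 36, 1).
Key eq: (k**2 + 10*k + 25)·f(k+1) = (k**2 + 10*k + 25)·f(k) + (1).
d = 0 from the (2,2,0) case.
Put f(k) = c0: A·f(k+1) − B(k−1)·f(k) − C = -1; need -1 = 0 — inconsistent ⇒ no f, not summable.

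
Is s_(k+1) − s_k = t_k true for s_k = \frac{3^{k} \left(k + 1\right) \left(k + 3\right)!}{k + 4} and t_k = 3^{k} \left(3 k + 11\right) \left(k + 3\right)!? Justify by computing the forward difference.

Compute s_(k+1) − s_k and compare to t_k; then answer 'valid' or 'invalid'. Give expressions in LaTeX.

Invalid: residual - \frac{3^{k + 1} \left(3 k^{2} + 23 k + 43\right) \left(k + 3\right)!}{\left(k + 4\right) \left(k + 5\right)} ≠ 0.

s_(k+1) = 3**(k + 1)*(k + 2)*factorial(k + 4)/(k + 5)
s_(k+1) − s_k = 3**k*(3*k**3 + 29*k**2 + 90*k + 91)*factorial(k + 3)/((k + 4)*(k + 5))
(s_(k+1) − s_k) − t_k = -3**(k + 1)*(3*k**2 + 23*k + 43)*factorial(k + 3)/((k + 4)*(k + 5))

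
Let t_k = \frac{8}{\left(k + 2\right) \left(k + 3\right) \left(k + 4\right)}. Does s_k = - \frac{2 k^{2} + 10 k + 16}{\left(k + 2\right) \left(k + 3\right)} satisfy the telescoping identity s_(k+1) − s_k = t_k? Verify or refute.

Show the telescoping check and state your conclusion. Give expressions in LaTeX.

valid; difference matches t_k

s_(k+1) = 2*(-5*k - (k + 1)**2 - 13)/((k + 3)*(k + 4))
s_(k+1) − s_k = 8/(k**3 + 9*k**2 + 26*k + 24)
(s_(k+1) − s_k) − t_k = 0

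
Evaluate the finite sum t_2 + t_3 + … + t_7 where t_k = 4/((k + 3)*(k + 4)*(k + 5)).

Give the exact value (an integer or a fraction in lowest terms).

Σ = 17/330

Step 1: r(k) = (k + 3)/(k + 6).
So A=k + 3 and B=k + 6, with C=1.
Set up (k + 3)·f(k+1) − (k + 5)·f(k) − (1) = 0.
deg f ≤ 2 (via 1,1,0).
A polynomial solution: f(k) = k*(k + 7)/24.
Get s_k = R·t_k = k*(k + 7)/(6*(k + 3)*(k + 4)) with R(k) = B(k−1)f(k)/C(k) = k*(k + 5)*(k + 7)/24.
Verify: 4/(k**3 + 12*k**2 + 47*k + 60) matches t_k.
Σ_(k=2)^(7) t_k = s_(8) − s_(2) = 5/33 − (1/10) = 17/330.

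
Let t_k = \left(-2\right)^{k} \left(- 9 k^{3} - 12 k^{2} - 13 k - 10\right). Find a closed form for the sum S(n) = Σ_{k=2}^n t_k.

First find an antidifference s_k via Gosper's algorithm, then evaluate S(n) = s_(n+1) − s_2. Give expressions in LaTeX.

The ratio is 2*(-9*k**3 - 39*k**2 - 64*k - 44)/(9*k**3 + 12*k**2 + 13*k + 10).
So A=-2 and B=1, with C=k**3 + 4*k**2/3 + 13*k/9 + 10/9.
Key eq: (-2)·f(k+1) = (1)·f(k) + (k**3 + 4*k**2/3 + 13*k/9 + 10/9).
Bound: deg f ≤ 3.
Match coefficients ⇒ f(k) = -(3*k**3 - 2*k**2 + k + 2)/9.
Certificate R = B(k−1)f/C = -(3*k**3 - 2*k**2 + k + 2)/((k + 1)*(9*k**2 + 3*k + 10)) gives s_k = (-2)**k*(3*k**3 - 2*k**2 + k + 2).
Verify: (-2)**k*(-9*k**3 - 12*k**2 - 13*k - 10) matches t_k.
s_(n+1) = (-2)**(n + 1)*(3*n**3 + 7*n**2 + 6*n + 4) and s_(2) = 80, so S(n) = -6*(-2)**n*n**3 - 14*(-2)**n*n**2 - 12*(-2)**n*n - 8*(-2)**n - 80.

S(n) = - 6 \left(-2\right)^{n} n^{3} - 14 \left(-2\right)^{n} n^{2} - 12 \left(-2\right)^{n} n - 8 \left(-2\right)^{n} - 80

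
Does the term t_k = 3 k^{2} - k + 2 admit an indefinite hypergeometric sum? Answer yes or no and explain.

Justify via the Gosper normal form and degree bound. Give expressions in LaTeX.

Yes. s_k = k \left(k^{2} - 2 k + 3\right).

Ratio r(k) = (-k + 3*(k + 1)**2 + 1)/(3*k**2 - k + 2).
Normal form (A,B,C) = (1, 1, k**2 - k/3 + 2/3).
Set up (1)·f(k+1) − (1)·f(k) − (k**2 - k/3 + 2/3) = 0.
deg f ≤ 3 (via 0,0,2).
Coefficient equations give f(k) = k*(k**2 - 2*k + 3)/3.
So s_k = (B(k−1)f/C)·t_k = (k*(k**2 - 2*k + 3)/(3*k**2 - k + 2))·t_k = k*(k**2 - 2*k + 3).
Δs = 3*k**2 - k + 2, as required.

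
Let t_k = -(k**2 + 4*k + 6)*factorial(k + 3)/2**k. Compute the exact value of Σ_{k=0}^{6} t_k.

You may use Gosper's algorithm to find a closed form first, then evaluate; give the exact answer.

Σ = -453588

t_(k+1)/t_k = (k + 4)*(4*k + (k + 1)**2 + 10)/(2*(k**2 + 4*k + 6)).
A = k/2 + 2, B = 1, C = k**2 + 4*k + 6.
Set up (k/2 + 2)·f(k+1) − (1)·f(k) − (k**2 + 4*k + 6) = 0.
Degrees (1,0,2) ⇒ d ≤ 1.
Coefficient equations give f(k) = 2*(k + 1).
So s_k = (B(k−1)f/C)·t_k = (2*(k + 1)/(k**2 + 4*k + 6))·t_k = -2**(1 - k)*(k + 1)*factorial(k + 3).
s_(k+1) − s_k = -(k**2 + 4*k + 6)*factorial(k + 3)/2**k = t_k.
Telescoping: Σ = s_(7) − s_(0) = -453600 − (-12) = -453588.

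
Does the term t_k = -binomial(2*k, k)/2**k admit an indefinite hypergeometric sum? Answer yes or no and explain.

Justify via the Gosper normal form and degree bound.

No — negative degree bound, so no certificate f.

The ratio is (2*k + 1)/(k + 1).
Take A(k)=2*k + 1, B(k)=k + 1, C(k)=1.
Solve (2*k + 1)·f(k+1) − (k)·f(k) = 1.
d = -1 from the (1,1,0) case.
Bound -1 < 0, so the key equation has no polynomial solution.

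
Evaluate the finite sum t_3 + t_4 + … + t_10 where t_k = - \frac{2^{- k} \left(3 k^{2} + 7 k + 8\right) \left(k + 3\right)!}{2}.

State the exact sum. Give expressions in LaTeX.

Σ = -1319592645

Ratio r(k) = (k + 4)*(7*k + 3*(k + 1)**2 + 15)/(2*(3*k**2 + 7*k + 8)).
So A=k/2 + 2 and B=1, with C=k**2 + 7*k/3 + 8/3.
f must satisfy (k/2 + 2)·f(k+1) − (1)·f(k) = k**2 + 7*k/3 + 8/3.
d = 1 from the (1,0,2) case.
Coefficient equations give f(k) = 2*(3*k - 2)/3.
Certificate R = B(k−1)f/C = 2*(3*k - 2)/(3*k**2 + 7*k + 8) gives s_k = -(3*k - 2)*factorial(k + 3)/2**k.
Verify: -(3*k**2 + 7*k + 8)*factorial(k + 3)/(2*2**k) matches t_k.
Telescoping: Σ = s_(11) − s_(3) = -1319593275 − (-630) = -1319592645.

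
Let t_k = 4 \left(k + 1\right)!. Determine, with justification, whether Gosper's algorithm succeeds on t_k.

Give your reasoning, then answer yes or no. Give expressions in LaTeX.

The ratio is k + 2.
Take A(k)=k + 2, B(k)=1, C(k)=1.
Key eq: (k + 2)·f(k+1) = (1)·f(k) + (1).
d = -1 from the (1,0,0) case.
deg f ≤ -1 is impossible — no certificate.

No — key equation has no polynomial f.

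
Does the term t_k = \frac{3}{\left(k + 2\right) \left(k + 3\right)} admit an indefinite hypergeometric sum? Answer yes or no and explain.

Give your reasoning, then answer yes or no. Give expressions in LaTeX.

Yes. s_k = \frac{3 k}{2 \left(k + 2\right)}.

The ratio is (k + 2)/(k + 4).
So A=k + 2 and B=k + 4, with C=1.
Key eq: (k + 2)·f(k+1) = (k + 3)·f(k) + (1).
From deg A=1, deg B=1, deg C=0: d=1.
Coefficient equations give f(k) = k/2.
So s_k = (B(k−1)f/C)·t_k = (k*(k + 3)/2)·t_k = 3*k/(2*(k + 2)).
s_(k+1) − s_k = 3/(k**2 + 5*k + 6) = t_k.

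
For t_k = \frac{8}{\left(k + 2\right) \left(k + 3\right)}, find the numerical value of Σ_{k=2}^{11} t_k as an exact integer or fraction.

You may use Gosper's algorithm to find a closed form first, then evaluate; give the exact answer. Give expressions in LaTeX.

Σ = 10/7

Step 1: r(k) = (k + 2)/(k + 4).
Normal form (A,B,C) = (k + 2, k + 4, 1).
Solve (k + 2)·f(k+1) − (k + 3)·f(k) = 1.
Bound: deg f ≤ 1.
Solve for f: f(k) = k/2 (degree 1 ≤ 1).
So s_k = (B(k−1)f/C)·t_k = (k*(k + 3)/2)·t_k = 4*k/(k + 2).
s_(k+1) − s_k = 8/(k**2 + 5*k + 6) = t_k.
Σ_(k=2)^(11) t_k = s_(12) − s_(2) = 24/7 − (2) = 10/7.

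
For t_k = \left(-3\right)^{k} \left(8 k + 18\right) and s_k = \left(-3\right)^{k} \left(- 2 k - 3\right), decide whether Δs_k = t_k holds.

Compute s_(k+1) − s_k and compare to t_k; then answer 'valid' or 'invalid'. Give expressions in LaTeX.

s_(k+1) = 3*(-3)**k*(2*k + 5)
s_(k+1) − s_k = (-3)**k*(8*k + 18)
(s_(k+1) − s_k) − t_k = 0

valid (s_(k+1) − s_k reduces to t_k)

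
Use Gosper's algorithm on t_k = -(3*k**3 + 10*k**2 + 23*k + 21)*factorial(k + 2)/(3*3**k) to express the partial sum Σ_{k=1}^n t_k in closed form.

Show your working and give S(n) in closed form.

The ratio is (3*k**4 + 28*k**3 + 109*k**2 + 213*k + 171)/(3*(3*k**3 + 10*k**2 + 23*k + 21)).
Normal form (A,B,C) = (k/3 + 1, 1, k**3 + 10*k**2/3 + 23*k/3 + 7).
Solve (k/3 + 1)·f(k+1) − (1)·f(k) = k**3 + 10*k**2/3 + 23*k/3 + 7.
From deg A=1, deg B=0, deg C=3: d=2.
Coefficient equations give f(k) = 3*k**2 + 4*k - 2.
Then R = B(k−1)f/C = 3*(3*k**2 + 4*k - 2)/(3*k**3 + 10*k**2 + 23*k + 21), so s_k = R(k)·t_k = -(3*k**2 + 4*k - 2)*factorial(k + 2)/3**k.
Check: Δs_k = -(3*k**3 + 10*k**2 + 23*k + 21)*factorial(k + 2)/(3*3**k). ✓
Telescope: S(n) = s_(n+1) − s_(1) = -3**(-n - 1)*(3*n**2 + 10*n + 5)*factorial(n + 3) − (-10) = (30*3**n - 3*n**5*factorial(n) - 28*n**4*factorial(n) - 98*n**3*factorial(n) - 158*n**2*factorial(n) - 115*n*factorial(n) - 30*factorial(n))/(3*3**n).

S(n) = (30*3**n - 3*n**5*factorial(n) - 28*n**4*factorial(n) - 98*n**3*factorial(n) - 158*n**2*factorial(n) - 115*n*factorial(n) - 30*factorial(n))/(3*3**n)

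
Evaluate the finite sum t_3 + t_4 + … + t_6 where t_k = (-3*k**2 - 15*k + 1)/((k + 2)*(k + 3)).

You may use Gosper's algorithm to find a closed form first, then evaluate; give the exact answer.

Σ = -464/45

The ratio is (k + 2)*(15*k + 3*(k + 1)**2 + 14)/((k + 4)*(3*k**2 + 15*k - 1)).
Gosper form: A/B · C(k+1)/C(k) with A=k + 2, B=k + 4, C=k**2 + 5*k - 1/3.
f must satisfy (k + 2)·f(k+1) − (k + 3)·f(k) = k**2 + 5*k - 1/3.
Degrees (1,1,2) ⇒ d ≤ 2.
Solve for f: f(k) = k*(6*k - 7)/6 (degree 2 ≤ 2).
R(k) = B(k−1)·f(k)/C(k) = k*(k + 3)*(6*k - 7)/(2*(3*k**2 + 15*k - 1)); s_k = R·t_k = k*(7 - 6*k)/(2*(k + 2)).
Δs = (-3*k**2 - 15*k + 1)/(k**2 + 5*k + 6), as required.
Evaluate s at k=7 and k=3: -245/18 and -33/10; difference -464/45.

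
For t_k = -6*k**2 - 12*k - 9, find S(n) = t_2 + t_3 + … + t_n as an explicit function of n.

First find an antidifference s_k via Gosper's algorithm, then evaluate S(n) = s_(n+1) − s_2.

r(k) = (2*k**2 + 8*k + 9)/(2*k**2 + 4*k + 3) after simplifying.
So A=1 and B=1, with C=k**2 + 2*k + 3/2.
Key eq: (1)·f(k+1) = (1)·f(k) + (k**2 + 2*k + 3/2).
deg f ≤ 3 (via 0,0,2).
A polynomial solution: f(k) = k*(2*k**2 + 3*k + 4)/6.
R(k) = B(k−1)·f(k)/C(k) = k*(2*k**2 + 3*k + 4)/(3*(2*k**2 + 4*k + 3)); s_k = R·t_k = k*(-2*k**2 - 3*k - 4).
Check: Δs_k = -6*k**2 - 12*k - 9. ✓
Σ_(k=2)^n t_k = s_(n+1) − s_(2) = (-2*n**3 - 9*n**2 - 16*n - 9) − (-36), i.e. -2*n**3 - 9*n**2 - 16*n + 27.

S(n) = -2*n**3 - 9*n**2 - 16*n + 27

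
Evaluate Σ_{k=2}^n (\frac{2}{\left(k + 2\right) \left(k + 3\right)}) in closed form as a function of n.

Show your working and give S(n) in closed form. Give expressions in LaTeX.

S(n) = \frac{n - 1}{2 \left(n + 3\right)}

The ratio is (k + 2)/(k + 4).
So A=k + 2 and B=k + 4, with C=1.
f must satisfy (k + 2)·f(k+1) − (k + 3)·f(k) = 1.
From deg A=1, deg B=1, deg C=0: d=1.
Match coefficients ⇒ f(k) = k/2.
Get s_k = R·t_k = k/(k + 2) with R(k) = B(k−1)f(k)/C(k) = k*(k + 3)/2.
Verify: 2/(k**2 + 5*k + 6) matches t_k.
Σ_(k=2)^n t_k = s_(n+1) − s_(2) = ((n + 1)/(n + 3)) − (1/2), i.e. (n - 1)/(2*(n + 3)).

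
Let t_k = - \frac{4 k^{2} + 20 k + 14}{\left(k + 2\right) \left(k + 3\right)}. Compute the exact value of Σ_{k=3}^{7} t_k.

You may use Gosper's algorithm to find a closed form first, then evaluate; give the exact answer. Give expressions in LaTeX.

Σ = -19

The ratio is (k + 2)*(10*k + 2*(k + 1)**2 + 17)/((k + 4)*(2*k**2 + 10*k + 7)).
So A=k + 2 and B=k + 4, with C=k**2 + 5*k + 7/2.
Set up (k + 2)·f(k+1) − (k + 3)·f(k) − (k**2 + 5*k + 7/2) = 0.
From deg A=1, deg B=1, deg C=2: d=2.
Solve for f: f(k) = k*(4*k + 3)/4 (degree 2 ≤ 2).
Certificate R = B(k−1)f/C = k*(k + 3)*(4*k + 3)/(2*(2*k**2 + 10*k + 7)) gives s_k = -k*(4*k + 3)/(k + 2).
s_(k+1) − s_k = 2*(-2*k**2 - 10*k - 7)/(k**2 + 5*k + 6) = t_k.
Sum = s_(8) − s_(3); s_(8) = -28, s_(3) = -9 ⇒ -19.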